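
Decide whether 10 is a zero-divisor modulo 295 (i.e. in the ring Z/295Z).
gcd(10, 295) = 5 > 1, so 10 is not a unit in Z/295Z. In Z/nZ every nonzero non-unit is a zero-divisor: explicitly, take b = 295/gcd = 59 ≠ 0 (mod 295); then 10·59 = 590 = 2·295, i.e. 10·59 ≡ 0 (mod 295). So 10 is a zero-divisor.

Final answer: YES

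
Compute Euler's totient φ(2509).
φ is multiplicative, with φ(p^e) = p^e − p^(e−1). Factorise 2509 = 13 · 193. Then
  φ(2509) = (13 − 1) · (193 − 1) = 12 · 192 = 2304.

Final answer: φ(2509) = 2304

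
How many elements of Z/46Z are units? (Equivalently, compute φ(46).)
Z/46Z has φ(46) = 22 units

An element a ∈ Z/46Z is a unit iff gcd(a, 46) = 1, so the number of units is φ(46). φ is multiplicative, with φ(p^e) = p^e − p^(e−1). Factorise 46 = 2 · 23. Then
  φ(46) = (2 − 1) · (23 − 1) = 1 · 22 = 22.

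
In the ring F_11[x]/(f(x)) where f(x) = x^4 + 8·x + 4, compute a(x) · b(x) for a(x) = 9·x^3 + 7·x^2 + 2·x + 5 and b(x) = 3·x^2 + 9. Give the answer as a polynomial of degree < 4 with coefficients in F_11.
a · b ≡ 10·x^3 + 5·x^2 + 6·x + 5 (mod f(x))

Multiply as integer polynomials: a · b = 27·x^5 + 21·x^4 + 87·x^3 + 78·x^2 + 18·x + 45. Reducing coefficients mod 11: a · b ≡ 5·x^5 + 10·x^4 + 10·x^3 + x^2 + 7·x + 1. Now divide by f(x) = x^4 + 8·x + 4 in F_11[x], eliminating the leading term at each step:
  leading term 5·x^5: subtract (5·x)·f(x) = 5·x^5 + 7·x^2 + 9·x, leaving 10·x^4 + 10·x^3 + 5·x^2 + 9·x + 1 (coefficients mod 11)
  leading term 10·x^4: subtract (10)·f(x) = 10·x^4 + 3·x + 7, leaving 10·x^3 + 5·x^2 + 6·x + 5 (coefficients mod 11)
The degree is now < 4, so this is the remainder. Hence a · b ≡ 10·x^3 + 5·x^2 + 6·x + 5 in F_11[x]/(f).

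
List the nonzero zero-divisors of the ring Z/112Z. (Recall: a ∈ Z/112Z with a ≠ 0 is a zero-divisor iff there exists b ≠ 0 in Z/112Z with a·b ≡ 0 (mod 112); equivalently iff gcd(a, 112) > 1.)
An element a ∈ Z/112Z (with a ≠ 0) is a zero-divisor iff gcd(a, 112) > 1 (because a is a unit precisely when gcd(a, n) = 1, and in Z/nZ every nonzero, non-unit element is a zero-divisor). Scan a = 1, ..., 111 and keep those with gcd(a, 112) > 1:
  gcd(2, 112) = 2, gcd(4, 112) = 4, gcd(6, 112) = 2, gcd(7, 112) = 7, gcd(8, 112) = 8, gcd(10, 112) = 2, gcd(12, 112) = 4, gcd(14, 112) = 14, gcd(16, 112) = 16, gcd(18, 112) = 2, gcd(20, 112) = 4, gcd(21, 112) = 7, gcd(22, 112) = 2, gcd(24, 112) = 8, gcd(26, 112) = 2, gcd(28, 112) = 28, gcd(30, 112) = 2, gcd(32, 112) = 16, gcd(34, 112) = 2, gcd(35, 112) = 7, gcd(36, 112) = 4, gcd(38, 112) = 2, gcd(40, 112) = 8, gcd(42, 112) = 14, gcd(44, 112) = 4, gcd(46, 112) = 2, gcd(48, 112) = 16, gcd(49, 112) = 7, gcd(50, 112) = 2, gcd(52, 112) = 4, gcd(54, 112) = 2, gcd(56, 112) = 56, gcd(58, 112) = 2, gcd(60, 112) = 4, gcd(62, 112) = 2, gcd(63, 112) = 7, gcd(64, 112) = 16, gcd(66, 112) = 2, gcd(68, 112) = 4, gcd(70, 112) = 14, gcd(72, 112) = 8, gcd(74, 112) = 2, gcd(76, 112) = 4, gcd(77, 112) = 7, gcd(78, 112) = 2, gcd(80, 112) = 16, gcd(82, 112) = 2, gcd(84, 112) = 28, gcd(86, 112) = 2, gcd(88, 112) = 8, gcd(90, 112) = 2, gcd(91, 112) = 7, gcd(92, 112) = 4, gcd(94, 112) = 2, gcd(96, 112) = 16, gcd(98, 112) = 14, gcd(100, 112) = 4, gcd(102, 112) = 2, gcd(104, 112) = 8, gcd(105, 112) = 7, gcd(106, 112) = 2, gcd(108, 112) = 4, gcd(110, 112) = 2.
All other a ∈ {1, ..., 111} have gcd(a, 112) = 1 and are units. So the nonzero zero-divisors are exactly the 63 values of a appearing in this scan.

Final answer: nonzero zero-divisors of Z/112Z = {2, 4, 6, 7, 8, 10, 12, 14, 16, 18, 20, 21, 22, 24, 26, 28, 30, 32, 34, 35, 36, 38, 40, 42, 44, 46, 48, 49, 50, 52, 54, 56, 58, 60, 62, 63, 64, 66, 68, 70, 72, 74, 76, 77, 78, 80, 82, 84, 86, 88, 90, 91, 92, 94, 96, 98, 100, 102, 104, 105, 106, 108, 110}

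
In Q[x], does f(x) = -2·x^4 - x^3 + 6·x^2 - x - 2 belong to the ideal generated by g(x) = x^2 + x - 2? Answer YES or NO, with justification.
In Q[x] the ideal (g) consists of all multiples of g, so f ∈ (g) iff g | f, i.e. iff the remainder of f on division by g is 0. Divide f by g (g is monic, so eliminate the leading term of the running remainder at each step):
  leading term -2·x^4: subtract (-2·x^2)·g(x) = -2·x^4 - 2·x^3 + 4·x^2, leaving x^3 + 2·x^2 - x - 2
  leading term x^3: subtract (x)·g(x) = x^3 + x^2 - 2·x, leaving x^2 + x - 2
  leading term x^2: subtract (1)·g(x) = x^2 + x - 2, leaving 0
The remainder is 0, so f(x) = g(x) · h(x) with h(x) = -2·x^2 + x + 1. Hence g | f, i.e. f ∈ (g).

Final answer: YES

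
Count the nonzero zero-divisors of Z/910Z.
In Z/910Z each nonzero element is either a unit (gcd with 910 is 1) or a zero-divisor (gcd > 1). The number of units is φ(910): factorise 910 = 2 · 5 · 7 · 13, so φ(910) = (2 − 1) · (5 − 1) · (7 − 1) · (13 − 1) = 1 · 4 · 6 · 12 = 288. The nonzero elements number 910 − 1 = 909. Hence the nonzero zero-divisors number 909 − 288 = 621.

Final answer: Z/910Z has 621 nonzero zero-divisors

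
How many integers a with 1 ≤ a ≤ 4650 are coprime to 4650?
The number of a ∈ {1, ..., 4650} with gcd(a, 4650) = 1 is by definition Euler's totient φ(4650). φ is multiplicative, with φ(p^e) = p^e − p^(e−1). Factorise 4650 = 2 · 3 · 5^2 · 31. Then
  φ(4650) = (2 − 1) · (3 − 1) · (5^2 − 5^1) · (31 − 1) = 1 · 2 · 20 · 30 = 1200.
So there are 1200 such integers.

Final answer: 1200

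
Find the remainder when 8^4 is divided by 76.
Use repeated squaring. Binary(4) = 100. Walk through the bits of the exponent 4 left-to-right: at each bit after the leading one, square the running value, then multiply by 8 if the bit is 1 (always reducing mod 76):
  bit 1 = 1 (leading): start with 8.
  bit 2 = 0: square 8^2 = 64 (mod 76).
  bit 3 = 0: square 64^2 = 4096 ≡ 68 (mod 76).
Final value: 8^4 ≡ 68 (mod 76).

Final answer: 68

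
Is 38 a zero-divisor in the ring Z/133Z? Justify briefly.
YES

gcd(38, 133) = 19 > 1, so 38 is not a unit in Z/133Z. In Z/nZ every nonzero non-unit is a zero-divisor: explicitly, take b = 133/gcd = 7 ≠ 0 (mod 133); then 38·7 = 266 = 2·133, i.e. 38·7 ≡ 0 (mod 133). So 38 is a zero-divisor.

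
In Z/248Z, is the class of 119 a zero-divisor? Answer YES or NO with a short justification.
gcd(119, 248) = 1, so 119 is a unit in Z/248Z (it has a multiplicative inverse). A unit cannot be a zero-divisor: if 119·b ≡ 0 then multiplying both sides by 119^(−1) gives b ≡ 0. So 119 is not a zero-divisor.

Final answer: NO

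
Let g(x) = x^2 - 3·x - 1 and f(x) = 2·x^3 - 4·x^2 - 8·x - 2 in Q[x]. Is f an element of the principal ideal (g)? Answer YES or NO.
In Q[x] the ideal (g) consists of all multiples of g, so f ∈ (g) iff g | f, i.e. iff the remainder of f on division by g is 0. Divide f by g (g is monic, so eliminate the leading term of the running remainder at each step):
  leading term 2·x^3: subtract (2·x)·g(x) = 2·x^3 - 6·x^2 - 2·x, leaving 2·x^2 - 6·x - 2
  leading term 2·x^2: subtract (2)·g(x) = 2·x^2 - 6·x - 2, leaving 0
The remainder is 0, so f(x) = g(x) · h(x) with h(x) = 2·x + 2. Hence g | f, i.e. f ∈ (g).

Final answer: YES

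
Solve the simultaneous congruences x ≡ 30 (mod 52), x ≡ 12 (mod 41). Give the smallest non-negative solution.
The moduli 52, 41 are pairwise coprime, so by the CRT there is a unique solution mod 52·41 = 2132.
Solve by successive substitution. Start with x ≡ 30 (mod 52).
  Combine with x ≡ 12 (mod 41): write x = 30 + 52·t and require 30 + 52·t ≡ 12 (mod 41), i.e. 52·t ≡ 12 − 30 ≡ 23 (mod 41). Since 52^(−1) ≡ 15 (mod 41) (52 ≡ 11 (mod 41)), t ≡ 15·23 ≡ 17 (mod 41). So x ≡ 30 + 52·17 = 914 (mod 2132).
Unique solution in [0, 2132): x = 914.

Final answer: x ≡ 914 (mod 2132); the representative in [0, 2132) is 914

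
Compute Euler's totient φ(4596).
φ is multiplicative, with φ(p^e) = p^e − p^(e−1). Factorise 4596 = 2^2 · 3 · 383. Then
  φ(4596) = (2^2 − 2^1) · (3 − 1) · (383 − 1) = 2 · 2 · 382 = 1528.

Final answer: φ(4596) = 1528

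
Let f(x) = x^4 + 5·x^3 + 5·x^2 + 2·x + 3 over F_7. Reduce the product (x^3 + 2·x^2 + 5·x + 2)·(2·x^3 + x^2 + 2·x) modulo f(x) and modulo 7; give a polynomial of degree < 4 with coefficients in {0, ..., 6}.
Multiply as integer polynomials: a · b = 2·x^6 + 5·x^5 + 14·x^4 + 13·x^3 + 12·x^2 + 4·x. Reducing coefficients mod 7: a · b ≡ 2·x^6 + 5·x^5 + 6·x^3 + 5·x^2 + 4·x. Now divide by f(x) = x^4 + 5·x^3 + 5·x^2 + 2·x + 3 in F_7[x], eliminating the leading term at each step:
  leading term 2·x^6: subtract (2·x^2)·f(x) = 2·x^6 + 3·x^5 + 3·x^4 + 4·x^3 + 6·x^2, leaving 2·x^5 + 4·x^4 + 2·x^3 + 6·x^2 + 4·x (coefficients mod 7)
  leading term 2·x^5: subtract (2·x)·f(x) = 2·x^5 + 3·x^4 + 3·x^3 + 4·x^2 + 6·x, leaving x^4 + 6·x^3 + 2·x^2 + 5·x (coefficients mod 7)
  leading term x^4: subtract (1)·f(x) = x^4 + 5·x^3 + 5·x^2 + 2·x + 3, leaving x^3 + 4·x^2 + 3·x + 4 (coefficients mod 7)
The degree is now < 4, so this is the remainder. Hence a · b ≡ x^3 + 4·x^2 + 3·x + 4 in F_7[x]/(f).

Final answer: a · b ≡ x^3 + 4·x^2 + 3·x + 4 (mod f(x))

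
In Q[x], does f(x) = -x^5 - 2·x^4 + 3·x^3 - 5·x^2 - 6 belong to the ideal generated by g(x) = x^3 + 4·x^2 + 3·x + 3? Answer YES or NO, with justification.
YES

In Q[x] the ideal (g) consists of all multiples of g, so f ∈ (g) iff g | f, i.e. iff the remainder of f on division by g is 0. Divide f by g (g is monic, so eliminate the leading term of the running remainder at each step):
  leading term -x^5: subtract (-x^2)·g(x) = -x^5 - 4·x^4 - 3·x^3 - 3·x^2, leaving 2·x^4 + 6·x^3 - 2·x^2 - 6
  leading term 2·x^4: subtract (2·x)·g(x) = 2·x^4 + 8·x^3 + 6·x^2 + 6·x, leaving -2·x^3 - 8·x^2 - 6·x - 6
  leading term -2·x^3: subtract (-2)·g(x) = -2·x^3 - 8·x^2 - 6·x - 6, leaving 0
The remainder is 0, so f(x) = g(x) · h(x) with h(x) = -x^2 + 2·x - 2. Hence g | f, i.e. f ∈ (g).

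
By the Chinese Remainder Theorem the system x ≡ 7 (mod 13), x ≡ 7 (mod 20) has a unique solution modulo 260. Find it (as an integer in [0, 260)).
x ≡ 7 (mod 260); the representative in [0, 260) is 7

The moduli 13, 20 are pairwise coprime, so by the CRT there is a unique solution mod 13·20 = 260.
Solve by successive substitution. Start with x ≡ 7 (mod 13).
  Combine with x ≡ 7 (mod 20): write x = 7 + 13·t and require 7 + 13·t ≡ 7 (mod 20), i.e. 13·t ≡ 7 − 7 ≡ 0 (mod 20). Since 13^(−1) ≡ 17 (mod 20), t ≡ 17·0 ≡ 0 (mod 20). So x ≡ 7 + 13·0 = 7 (mod 260).
Unique solution in [0, 260): x = 7.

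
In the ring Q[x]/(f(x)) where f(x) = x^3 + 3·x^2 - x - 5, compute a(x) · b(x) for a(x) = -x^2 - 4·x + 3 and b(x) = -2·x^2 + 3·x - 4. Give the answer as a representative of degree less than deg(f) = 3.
a · b ≡ -9·x^2 + 34·x - 17 (mod f(x))

First multiply in Q[x] without reducing: a · b = 2·x^4 + 5·x^3 - 14·x^2 + 25·x - 12. Now divide by f(x) = x^3 + 3·x^2 - x - 5, eliminating the leading term at each step:
  leading term 2·x^4: subtract (2·x)·f(x) = 2·x^4 + 6·x^3 - 2·x^2 - 10·x, leaving -x^3 - 12·x^2 + 35·x - 12
  leading term -x^3: subtract (-1)·f(x) = -x^3 - 3·x^2 + x + 5, leaving -9·x^2 + 34·x - 17
The degree is now < 3, so this is the remainder. Hence a · b ≡ -9·x^2 + 34·x - 17 in Q[x]/(f).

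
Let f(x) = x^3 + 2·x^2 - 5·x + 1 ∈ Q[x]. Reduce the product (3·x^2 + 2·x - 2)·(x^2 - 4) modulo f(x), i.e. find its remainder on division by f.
a · b ≡ 9·x^2 - 31·x + 12 (mod f(x))

First multiply in Q[x] without reducing: a · b = 3·x^4 + 2·x^3 - 14·x^2 - 8·x + 8. Now divide by f(x) = x^3 + 2·x^2 - 5·x + 1, eliminating the leading term at each step:
  leading term 3·x^4: subtract (3·x)·f(x) = 3·x^4 + 6·x^3 - 15·x^2 + 3·x, leaving -4·x^3 + x^2 - 11·x + 8
  leading term -4·x^3: subtract (-4)·f(x) = -4·x^3 - 8·x^2 + 20·x - 4, leaving 9·x^2 - 31·x + 12
The degree is now < 3, so this is the remainder. Hence a · b ≡ 9·x^2 - 31·x + 12 in Q[x]/(f).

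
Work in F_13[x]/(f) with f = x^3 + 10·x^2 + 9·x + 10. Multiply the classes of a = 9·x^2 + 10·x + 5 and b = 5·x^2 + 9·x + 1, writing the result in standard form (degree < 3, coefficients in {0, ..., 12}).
a · b ≡ 10·x^2 + 6·x + 10 (mod f(x))

Multiply as integer polynomials: a · b = 45·x^4 + 131·x^3 + 124·x^2 + 55·x + 5. Reducing coefficients mod 13: a · b ≡ 6·x^4 + x^3 + 7·x^2 + 3·x + 5. Now divide by f(x) = x^3 + 10·x^2 + 9·x + 10 in F_13[x], eliminating the leading term at each step:
  leading term 6·x^4: subtract (6·x)·f(x) = 6·x^4 + 8·x^3 + 2·x^2 + 8·x, leaving 6·x^3 + 5·x^2 + 8·x + 5 (coefficients mod 13)
  leading term 6·x^3: subtract (6)·f(x) = 6·x^3 + 8·x^2 + 2·x + 8, leaving 10·x^2 + 6·x + 10 (coefficients mod 13)
The degree is now < 3, so this is the remainder. Hence a · b ≡ 10·x^2 + 6·x + 10 in F_13[x]/(f).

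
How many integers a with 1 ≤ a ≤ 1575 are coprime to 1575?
The number of a ∈ {1, ..., 1575} with gcd(a, 1575) = 1 is by definition Euler's totient φ(1575). φ is multiplicative, with φ(p^e) = p^e − p^(e−1). Factorise 1575 = 3^2 · 5^2 · 7. Then
  φ(1575) = (3^2 − 3^1) · (5^2 − 5^1) · (7 − 1) = 6 · 20 · 6 = 720.
So there are 720 such integers.

Final answer: 720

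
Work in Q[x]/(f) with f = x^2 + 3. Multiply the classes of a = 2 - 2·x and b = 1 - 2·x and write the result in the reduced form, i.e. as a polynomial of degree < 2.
a · b ≡ -6·x - 10 (mod f(x))

First multiply in Q[x] without reducing: a · b = 4·x^2 - 6·x + 2. Now divide by f(x) = x^2 + 3, eliminating the leading term at each step:
  leading term 4·x^2: subtract (4)·f(x) = 4·x^2 + 12, leaving -6·x - 10
The degree is now < 2, so this is the remainder. Hence a · b ≡ -6·x - 10 in Q[x]/(f).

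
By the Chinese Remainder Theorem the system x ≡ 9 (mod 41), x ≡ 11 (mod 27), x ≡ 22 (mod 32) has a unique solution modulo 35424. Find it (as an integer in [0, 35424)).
The moduli 41, 27, 32 are pairwise coprime, so by the CRT there is a unique solution mod 41·27·32 = 35424.
Solve by successive substitution. Start with x ≡ 9 (mod 41).
  Combine with x ≡ 11 (mod 27): write x = 9 + 41·t and require 9 + 41·t ≡ 11 (mod 27), i.e. 41·t ≡ 11 − 9 ≡ 2 (mod 27). Since 41^(−1) ≡ 2 (mod 27) (41 ≡ 14 (mod 27)), t ≡ 2·2 ≡ 4 (mod 27). So x ≡ 9 + 41·4 = 173 (mod 1107).
  Combine with x ≡ 22 (mod 32): write x = 173 + 1107·t and require 173 + 1107·t ≡ 22 (mod 32), i.e. 1107·t ≡ 22 − 173 ≡ 9 (mod 32). Since 1107^(−1) ≡ 27 (mod 32) (1107 ≡ 19 (mod 32)), t ≡ 27·9 ≡ 19 (mod 32). So x ≡ 173 + 1107·19 = 21206 (mod 35424).
Unique solution in [0, 35424): x = 21206.

Final answer: x ≡ 21206 (mod 35424); the representative in [0, 35424) is 21206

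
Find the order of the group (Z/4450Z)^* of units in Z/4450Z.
|(Z/4450Z)^*| = 1760

(Z/4450Z)^* consists of the classes a with gcd(a, 4450) = 1, so its order is φ(4450). φ is multiplicative, with φ(p^e) = p^e − p^(e−1). Factorise 4450 = 2 · 5^2 · 89. Then
  φ(4450) = (2 − 1) · (5^2 − 5^1) · (89 − 1) = 1 · 20 · 88 = 1760.
Thus |(Z/4450Z)^*| = 1760.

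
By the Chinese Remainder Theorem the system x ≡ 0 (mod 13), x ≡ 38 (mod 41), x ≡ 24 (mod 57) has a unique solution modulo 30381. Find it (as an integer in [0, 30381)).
x ≡ 12051 (mod 30381); the representative in [0, 30381) is 12051

The moduli 13, 41, 57 are pairwise coprime, so by the CRT there is a unique solution mod 13·41·57 = 30381.
Solve by successive substitution. Start with x ≡ 0 (mod 13).
  Combine with x ≡ 38 (mod 41): write x = 13·t and require 13·t ≡ 38 (mod 41). Since 13^(−1) ≡ 19 (mod 41), t ≡ 19·38 ≡ 25 (mod 41). So x ≡ 13·25 = 325 (mod 533).
  Combine with x ≡ 24 (mod 57): write x = 325 + 533·t and require 325 + 533·t ≡ 24 (mod 57), i.e. 533·t ≡ 24 − 325 ≡ 41 (mod 57). Since 533^(−1) ≡ 20 (mod 57) (533 ≡ 20 (mod 57)), t ≡ 20·41 ≡ 22 (mod 57). So x ≡ 325 + 533·22 = 12051 (mod 30381).
Unique solution in [0, 30381): x = 12051.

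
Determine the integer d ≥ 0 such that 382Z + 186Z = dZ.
In the PID Z, (a, b) is generated by gcd(a, b). Compute gcd(382, 186) with the extended Euclidean algorithm, tracking rows (r, s, t) with s·382 + t·186 = r:
  row A: (382, 1, 0)   [1·382 + 0·186 = 382]
  row B: (186, 0, 1)   [0·382 + 1·186 = 186]
  382 = 2·186 + 10   → row C = row A − 2·row B = (10, 1, −2)   [check: 1·382 − 2·186 = 10]
  186 = 18·10 + 6   → row D = row B − 18·row C = (6, −18, 37)   [check: −18·382 + 37·186 = 6]
  10 = 1·6 + 4   → row E = row C − 1·row D = (4, 19, −39)   [check: 19·382 − 39·186 = 4]
  6 = 1·4 + 2   → row F = row D − 1·row E = (2, −37, 76)   [check: −37·382 + 76·186 = 2]
  4 = 2·2 + 0   → remainder 0, stop. gcd = 2 (last nonzero row F).
So gcd(382, 186) = 2, with Bézout identity −37·382 + 76·186 = 2. Containment (⊇): the Bézout identity exhibits 2 as an element of (382, 186), giving (2) ⊆ (382, 186). Containment (⊆): since 2 | 382 and 2 | 186 (382 = 2·191, 186 = 2·93), every Z-linear combination of 382 and 186 is divisible by 2, so (382, 186) ⊆ (2). Therefore (382, 186) = (2), d = 2.

Final answer: (382, 186) = (2); d = 2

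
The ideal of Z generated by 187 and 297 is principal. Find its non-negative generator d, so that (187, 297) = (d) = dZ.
(187, 297) = (11); d = 11

In the PID Z, (a, b) is generated by gcd(a, b). Compute gcd(297, 187) with the extended Euclidean algorithm, tracking rows (r, s, t) with s·297 + t·187 = r:
  row A: (297, 1, 0)   [1·297 + 0·187 = 297]
  row B: (187, 0, 1)   [0·297 + 1·187 = 187]
  297 = 1·187 + 110   → row C = row A − 1·row B = (110, 1, −1)   [check: 1·297 − 1·187 = 110]
  187 = 1·110 + 77   → row D = row B − 1·row C = (77, −1, 2)   [check: −1·297 + 2·187 = 77]
  110 = 1·77 + 33   → row E = row C − 1·row D = (33, 2, −3)   [check: 2·297 − 3·187 = 33]
  77 = 2·33 + 11   → row F = row D − 2·row E = (11, −5, 8)   [check: −5·297 + 8·187 = 11]
  33 = 3·11 + 0   → remainder 0, stop. gcd = 11 (last nonzero row F).
So gcd(187, 297) = 11, with Bézout identity −5·297 + 8·187 = 11. Containment (⊇): the Bézout identity exhibits 11 as an element of (187, 297), giving (11) ⊆ (187, 297). Containment (⊆): since 11 | 187 and 11 | 297 (187 = 11·17, 297 = 11·27), every Z-linear combination of 187 and 297 is divisible by 11, so (187, 297) ⊆ (11). Therefore (187, 297) = (11), d = 11.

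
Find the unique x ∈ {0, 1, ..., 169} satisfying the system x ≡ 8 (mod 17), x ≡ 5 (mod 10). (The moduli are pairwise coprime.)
The moduli 17, 10 are pairwise coprime, so by the CRT there is a unique solution mod 17·10 = 170.
Solve by successive substitution. Start with x ≡ 8 (mod 17).
  Combine with x ≡ 5 (mod 10): write x = 8 + 17·t and require 8 + 17·t ≡ 5 (mod 10), i.e. 17·t ≡ 5 − 8 ≡ 7 (mod 10). Since 17^(−1) ≡ 3 (mod 10) (17 ≡ 7 (mod 10)), t ≡ 3·7 ≡ 1 (mod 10). So x ≡ 8 + 17·1 = 25 (mod 170).
Unique solution in [0, 170): x = 25.

Final answer: x ≡ 25 (mod 170); the representative in [0, 170) is 25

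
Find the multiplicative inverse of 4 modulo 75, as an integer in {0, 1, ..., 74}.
4^(−1) ≡ 19 (mod 75)

Apply the extended Euclidean algorithm to (75, 4), tracking rows (r, s, t) with s·75 + t·4 = r. Each division r_prev = q·r_cur + r_new produces the new row as (previous row) − q·(current row):
  row A: (75, 1, 0)   [1·75 + 0·4 = 75]
  row B: (4, 0, 1)   [0·75 + 1·4 = 4]
  75 = 18·4 + 3   → row C = row A − 18·row B = (3, 1, −18)   [check: 1·75 − 18·4 = 3]
  4 = 1·3 + 1   → row D = row B − 1·row C = (1, −1, 19)   [check: −1·75 + 19·4 = 1]
  3 = 3·1 + 0   → remainder 0, stop. gcd = 1 (last nonzero row D).
The gcd is 1, so 4 is invertible mod 75. The last nonzero row gives −1·75 + 19·4 = 1, so t = 19. So 4^(−1) ≡ 19 (mod 75). Verify: 4 · 19 = 76 ≡ 1 (mod 75). ✓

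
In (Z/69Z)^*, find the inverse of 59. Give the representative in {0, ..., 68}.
Apply the extended Euclidean algorithm to (69, 59), tracking rows (r, s, t) with s·69 + t·59 = r. Each division r_prev = q·r_cur + r_new produces the new row as (previous row) − q·(current row):
  row A: (69, 1, 0)   [1·69 + 0·59 = 69]
  row B: (59, 0, 1)   [0·69 + 1·59 = 59]
  69 = 1·59 + 10   → row C = row A − 1·row B = (10, 1, −1)   [check: 1·69 − 1·59 = 10]
  59 = 5·10 + 9   → row D = row B − 5·row C = (9, −5, 6)   [check: −5·69 + 6·59 = 9]
  10 = 1·9 + 1   → row E = row C − 1·row D = (1, 6, −7)   [check: 6·69 − 7·59 = 1]
  9 = 9·1 + 0   → remainder 0, stop. gcd = 1 (last nonzero row E).
The gcd is 1, so 59 is invertible mod 69. The last nonzero row gives 6·69 − 7·59 = 1, so t = −7. So 59^(−1) ≡ −7 ≡ 62 (mod 69). Verify: 59 · 62 = 3658 ≡ 1 (mod 69). ✓

Final answer: 59^(−1) ≡ 62 (mod 69)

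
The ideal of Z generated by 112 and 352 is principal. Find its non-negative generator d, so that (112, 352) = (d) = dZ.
In the PID Z, (a, b) is generated by gcd(a, b). Compute gcd(352, 112) with the extended Euclidean algorithm, tracking rows (r, s, t) with s·352 + t·112 = r:
  row A: (352, 1, 0)   [1·352 + 0·112 = 352]
  row B: (112, 0, 1)   [0·352 + 1·112 = 112]
  352 = 3·112 + 16   → row C = row A − 3·row B = (16, 1, −3)   [check: 1·352 − 3·112 = 16]
  112 = 7·16 + 0   → remainder 0, stop. gcd = 16 (last nonzero row C).
So gcd(112, 352) = 16, with Bézout identity 1·352 − 3·112 = 16. Containment (⊇): the Bézout identity exhibits 16 as an element of (112, 352), giving (16) ⊆ (112, 352). Containment (⊆): since 16 | 112 and 16 | 352 (112 = 16·7, 352 = 16·22), every Z-linear combination of 112 and 352 is divisible by 16, so (112, 352) ⊆ (16). Therefore (112, 352) = (16), d = 16.

Final answer: (112, 352) = (16); d = 16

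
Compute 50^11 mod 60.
Use repeated squaring. Binary(11) = 1011. Walk through the bits of the exponent 11 left-to-right: at each bit after the leading one, square the running value, then multiply by 50 if the bit is 1 (always reducing mod 60):
  bit 1 = 1 (leading): start with 50.
  bit 2 = 0: square 50^2 = 2500 ≡ 40 (mod 60).
  bit 3 = 1: square 40^2 = 1600 ≡ 40; bit is 1, so multiply 40·50 = 2000 ≡ 20 (mod 60).
  bit 4 = 1: square 20^2 = 400 ≡ 40; bit is 1, so multiply 40·50 = 2000 ≡ 20 (mod 60).
Final value: 50^11 ≡ 20 (mod 60).

Final answer: 20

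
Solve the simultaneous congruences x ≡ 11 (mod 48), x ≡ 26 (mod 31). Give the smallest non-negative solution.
The moduli 48, 31 are pairwise coprime, so by the CRT there is a unique solution mod 48·31 = 1488.
Solve by successive substitution. Start with x ≡ 11 (mod 48).
  Combine with x ≡ 26 (mod 31): write x = 11 + 48·t and require 11 + 48·t ≡ 26 (mod 31), i.e. 48·t ≡ 26 − 11 ≡ 15 (mod 31). Since 48^(−1) ≡ 11 (mod 31) (48 ≡ 17 (mod 31)), t ≡ 11·15 ≡ 10 (mod 31). So x ≡ 11 + 48·10 = 491 (mod 1488).
Unique solution in [0, 1488): x = 491.

Final answer: x ≡ 491 (mod 1488); the representative in [0, 1488) is 491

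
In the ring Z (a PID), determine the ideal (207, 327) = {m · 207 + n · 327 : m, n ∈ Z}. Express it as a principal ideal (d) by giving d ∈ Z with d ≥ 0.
(207, 327) = (3); d = 3

In the PID Z, (a, b) is generated by gcd(a, b). Compute gcd(327, 207) with the extended Euclidean algorithm, tracking rows (r, s, t) with s·327 + t·207 = r:
  row A: (327, 1, 0)   [1·327 + 0·207 = 327]
  row B: (207, 0, 1)   [0·327 + 1·207 = 207]
  327 = 1·207 + 120   → row C = row A − 1·row B = (120, 1, −1)   [check: 1·327 − 1·207 = 120]
  207 = 1·120 + 87   → row D = row B − 1·row C = (87, −1, 2)   [check: −1·327 + 2·207 = 87]
  120 = 1·87 + 33   → row E = row C − 1·row D = (33, 2, −3)   [check: 2·327 − 3·207 = 33]
  87 = 2·33 + 21   → row F = row D − 2·row E = (21, −5, 8)   [check: −5·327 + 8·207 = 21]
  33 = 1·21 + 12   → row G = row E − 1·row F = (12, 7, −11)   [check: 7·327 − 11·207 = 12]
  21 = 1·12 + 9   → row H = row F − 1·row G = (9, −12, 19)   [check: −12·327 + 19·207 = 9]
  12 = 1·9 + 3   → row I = row G − 1·row H = (3, 19, −30)   [check: 19·327 − 30·207 = 3]
  9 = 3·3 + 0   → remainder 0, stop. gcd = 3 (last nonzero row I).
So gcd(207, 327) = 3, with Bézout identity 19·327 − 30·207 = 3. Containment (⊇): the Bézout identity exhibits 3 as an element of (207, 327), giving (3) ⊆ (207, 327). Containment (⊆): since 3 | 207 and 3 | 327 (207 = 3·69, 327 = 3·109), every Z-linear combination of 207 and 327 is divisible by 3, so (207, 327) ⊆ (3). Therefore (207, 327) = (3), d = 3.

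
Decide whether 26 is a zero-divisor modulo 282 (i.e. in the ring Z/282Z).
YES

gcd(26, 282) = 2 > 1, so 26 is not a unit in Z/282Z. In Z/nZ every nonzero non-unit is a zero-divisor: explicitly, take b = 282/gcd = 141 ≠ 0 (mod 282); then 26·141 = 3666 = 13·282, i.e. 26·141 ≡ 0 (mod 282). So 26 is a zero-divisor.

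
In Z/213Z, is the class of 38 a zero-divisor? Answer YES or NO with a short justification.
NO

gcd(38, 213) = 1, so 38 is a unit in Z/213Z (it has a multiplicative inverse). A unit cannot be a zero-divisor: if 38·b ≡ 0 then multiplying both sides by 38^(−1) gives b ≡ 0. So 38 is not a zero-divisor.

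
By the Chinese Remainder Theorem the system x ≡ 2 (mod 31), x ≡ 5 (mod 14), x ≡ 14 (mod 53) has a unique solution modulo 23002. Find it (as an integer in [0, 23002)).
x ≡ 6109 (mod 23002); the representative in [0, 23002) is 6109

The moduli 31, 14, 53 are pairwise coprime, so by the CRT there is a unique solution mod 31·14·53 = 23002.
Solve by successive substitution. Start with x ≡ 2 (mod 31).
  Combine with x ≡ 5 (mod 14): write x = 2 + 31·t and require 2 + 31·t ≡ 5 (mod 14), i.e. 31·t ≡ 5 − 2 ≡ 3 (mod 14). Since 31^(−1) ≡ 5 (mod 14) (31 ≡ 3 (mod 14)), t ≡ 5·3 ≡ 1 (mod 14). So x ≡ 2 + 31·1 = 33 (mod 434).
  Combine with x ≡ 14 (mod 53): write x = 33 + 434·t and require 33 + 434·t ≡ 14 (mod 53), i.e. 434·t ≡ 14 − 33 ≡ 34 (mod 53). Since 434^(−1) ≡ 16 (mod 53) (434 ≡ 10 (mod 53)), t ≡ 16·34 ≡ 14 (mod 53). So x ≡ 33 + 434·14 = 6109 (mod 23002).
Unique solution in [0, 23002): x = 6109.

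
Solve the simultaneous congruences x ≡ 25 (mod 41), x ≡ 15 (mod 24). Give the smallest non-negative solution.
The moduli 41, 24 are pairwise coprime, so by the CRT there is a unique solution mod 41·24 = 984.
Solve by successive substitution. Start with x ≡ 25 (mod 41).
  Combine with x ≡ 15 (mod 24): write x = 25 + 41·t and require 25 + 41·t ≡ 15 (mod 24), i.e. 41·t ≡ 15 − 25 ≡ 14 (mod 24). Since 41^(−1) ≡ 17 (mod 24) (41 ≡ 17 (mod 24)), t ≡ 17·14 ≡ 22 (mod 24). So x ≡ 25 + 41·22 = 927 (mod 984).
Unique solution in [0, 984): x = 927.

Final answer: x ≡ 927 (mod 984); the representative in [0, 984) is 927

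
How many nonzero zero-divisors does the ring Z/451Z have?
In Z/451Z each nonzero element is either a unit (gcd with 451 is 1) or a zero-divisor (gcd > 1). The number of units is φ(451): factorise 451 = 11 · 41, so φ(451) = (11 − 1) · (41 − 1) = 10 · 40 = 400. The nonzero elements number 451 − 1 = 450. Hence the nonzero zero-divisors number 450 − 400 = 50.

Final answer: Z/451Z has 50 nonzero zero-divisors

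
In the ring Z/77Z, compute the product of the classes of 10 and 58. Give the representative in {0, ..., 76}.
41

Both factors are already reduced mod 77. 10 · 58 = 580. Dividing by 77: 580 = 7·77 + 41. So (10 · 58) mod 77 = 41.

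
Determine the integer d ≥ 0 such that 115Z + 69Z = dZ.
In the PID Z, (a, b) is generated by gcd(a, b). Compute gcd(115, 69) with the extended Euclidean algorithm, tracking rows (r, s, t) with s·115 + t·69 = r:
  row A: (115, 1, 0)   [1·115 + 0·69 = 115]
  row B: (69, 0, 1)   [0·115 + 1·69 = 69]
  115 = 1·69 + 46   → row C = row A − 1·row B = (46, 1, −1)   [check: 1·115 − 1·69 = 46]
  69 = 1·46 + 23   → row D = row B − 1·row C = (23, −1, 2)   [check: −1·115 + 2·69 = 23]
  46 = 2·23 + 0   → remainder 0, stop. gcd = 23 (last nonzero row D).
So gcd(115, 69) = 23, with Bézout identity −1·115 + 2·69 = 23. Containment (⊇): the Bézout identity exhibits 23 as an element of (115, 69), giving (23) ⊆ (115, 69). Containment (⊆): since 23 | 115 and 23 | 69 (115 = 23·5, 69 = 23·3), every Z-linear combination of 115 and 69 is divisible by 23, so (115, 69) ⊆ (23). Therefore (115, 69) = (23), d = 23.

Final answer: (115, 69) = (23); d = 23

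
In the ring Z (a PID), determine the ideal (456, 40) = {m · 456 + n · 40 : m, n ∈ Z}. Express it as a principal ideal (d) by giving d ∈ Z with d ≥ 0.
In the PID Z, (a, b) is generated by gcd(a, b). Compute gcd(456, 40) with the extended Euclidean algorithm, tracking rows (r, s, t) with s·456 + t·40 = r:
  row A: (456, 1, 0)   [1·456 + 0·40 = 456]
  row B: (40, 0, 1)   [0·456 + 1·40 = 40]
  456 = 11·40 + 16   → row C = row A − 11·row B = (16, 1, −11)   [check: 1·456 − 11·40 = 16]
  40 = 2·16 + 8   → row D = row B − 2·row C = (8, −2, 23)   [check: −2·456 + 23·40 = 8]
  16 = 2·8 + 0   → remainder 0, stop. gcd = 8 (last nonzero row D).
So gcd(456, 40) = 8, with Bézout identity −2·456 + 23·40 = 8. Containment (⊇): the Bézout identity exhibits 8 as an element of (456, 40), giving (8) ⊆ (456, 40). Containment (⊆): since 8 | 456 and 8 | 40 (456 = 8·57, 40 = 8·5), every Z-linear combination of 456 and 40 is divisible by 8, so (456, 40) ⊆ (8). Therefore (456, 40) = (8), d = 8.

Final answer: (456, 40) = (8); d = 8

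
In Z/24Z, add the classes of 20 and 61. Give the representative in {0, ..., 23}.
Reduce the summands first: 61 ≡ 13 (mod 24), so 20 + 61 ≡ 20 + 13 (mod 24). 20 + 13 = 33; 33 = 1·24 + 9, so (20 + 61) mod 24 = 9.

Final answer: 9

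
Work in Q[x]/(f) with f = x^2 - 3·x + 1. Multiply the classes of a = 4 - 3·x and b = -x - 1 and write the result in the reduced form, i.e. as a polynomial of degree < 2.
a · b ≡ 8·x - 7 (mod f(x))

First multiply in Q[x] without reducing: a · b = 3·x^2 - x - 4. Now divide by f(x) = x^2 - 3·x + 1, eliminating the leading term at each step:
  leading term 3·x^2: subtract (3)·f(x) = 3·x^2 - 9·x + 3, leaving 8·x - 7
The degree is now < 2, so this is the remainder. Hence a · b ≡ 8·x - 7 in Q[x]/(f).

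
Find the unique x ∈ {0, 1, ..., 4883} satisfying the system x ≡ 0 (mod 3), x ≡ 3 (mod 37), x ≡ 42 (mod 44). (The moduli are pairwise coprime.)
The moduli 3, 37, 44 are pairwise coprime, so by the CRT there is a unique solution mod 3·37·44 = 4884.
Solve by successive substitution. Start with x ≡ 0 (mod 3).
  Combine with x ≡ 3 (mod 37): write x = 3·t and require 3·t ≡ 3 (mod 37). Since 3^(−1) ≡ 25 (mod 37), t ≡ 25·3 ≡ 1 (mod 37). So x ≡ 3·1 = 3 (mod 111).
  Combine with x ≡ 42 (mod 44): write x = 3 + 111·t and require 3 + 111·t ≡ 42 (mod 44), i.e. 111·t ≡ 42 − 3 ≡ 39 (mod 44). Since 111^(−1) ≡ 23 (mod 44) (111 ≡ 23 (mod 44)), t ≡ 23·39 ≡ 17 (mod 44). So x ≡ 3 + 111·17 = 1890 (mod 4884).
Unique solution in [0, 4884): x = 1890.

Final answer: x ≡ 1890 (mod 4884); the representative in [0, 4884) is 1890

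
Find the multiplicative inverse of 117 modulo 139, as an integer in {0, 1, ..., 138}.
117^(−1) ≡ 120 (mod 139)

Apply the extended Euclidean algorithm to (139, 117), tracking rows (r, s, t) with s·139 + t·117 = r. Each division r_prev = q·r_cur + r_new produces the new row as (previous row) − q·(current row):
  row A: (139, 1, 0)   [1·139 + 0·117 = 139]
  row B: (117, 0, 1)   [0·139 + 1·117 = 117]
  139 = 1·117 + 22   → row C = row A − 1·row B = (22, 1, −1)   [check: 1·139 − 1·117 = 22]
  117 = 5·22 + 7   → row D = row B − 5·row C = (7, −5, 6)   [check: −5·139 + 6·117 = 7]
  22 = 3·7 + 1   → row E = row C − 3·row D = (1, 16, −19)   [check: 16·139 − 19·117 = 1]
  7 = 7·1 + 0   → remainder 0, stop. gcd = 1 (last nonzero row E).
The gcd is 1, so 117 is invertible mod 139. The last nonzero row gives 16·139 − 19·117 = 1, so t = −19. So 117^(−1) ≡ −19 ≡ 120 (mod 139). Verify: 117 · 120 = 14040 ≡ 1 (mod 139). ✓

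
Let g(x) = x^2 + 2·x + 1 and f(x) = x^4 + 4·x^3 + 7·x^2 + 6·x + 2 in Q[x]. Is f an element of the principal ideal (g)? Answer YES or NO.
YES

In Q[x] the ideal (g) consists of all multiples of g, so f ∈ (g) iff g | f, i.e. iff the remainder of f on division by g is 0. Divide f by g (g is monic, so eliminate the leading term of the running remainder at each step):
  leading term x^4: subtract (x^2)·g(x) = x^4 + 2·x^3 + x^2, leaving 2·x^3 + 6·x^2 + 6·x + 2
  leading term 2·x^3: subtract (2·x)·g(x) = 2·x^3 + 4·x^2 + 2·x, leaving 2·x^2 + 4·x + 2
  leading term 2·x^2: subtract (2)·g(x) = 2·x^2 + 4·x + 2, leaving 0
The remainder is 0, so f(x) = g(x) · h(x) with h(x) = x^2 + 2·x + 2. Hence g | f, i.e. f ∈ (g).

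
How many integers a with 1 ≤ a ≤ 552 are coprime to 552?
The number of a ∈ {1, ..., 552} with gcd(a, 552) = 1 is by definition Euler's totient φ(552). φ is multiplicative, with φ(p^e) = p^e − p^(e−1). Factorise 552 = 2^3 · 3 · 23. Then
  φ(552) = (2^3 − 2^2) · (3 − 1) · (23 − 1) = 4 · 2 · 22 = 176.
So there are 176 such integers.

Final answer: 176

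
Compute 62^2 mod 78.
22

Use repeated squaring. Binary(2) = 10. Walk through the bits of the exponent 2 left-to-right: at each bit after the leading one, square the running value, then multiply by 62 if the bit is 1 (always reducing mod 78):
  bit 1 = 1 (leading): start with 62.
  bit 2 = 0: square 62^2 = 3844 ≡ 22 (mod 78).
Final value: 62^2 ≡ 22 (mod 78).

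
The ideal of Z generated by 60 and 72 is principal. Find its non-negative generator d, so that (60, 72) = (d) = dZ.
In the PID Z, (a, b) is generated by gcd(a, b). Compute gcd(72, 60) with the extended Euclidean algorithm, tracking rows (r, s, t) with s·72 + t·60 = r:
  row A: (72, 1, 0)   [1·72 + 0·60 = 72]
  row B: (60, 0, 1)   [0·72 + 1·60 = 60]
  72 = 1·60 + 12   → row C = row A − 1·row B = (12, 1, −1)   [check: 1·72 − 1·60 = 12]
  60 = 5·12 + 0   → remainder 0, stop. gcd = 12 (last nonzero row C).
So gcd(60, 72) = 12, with Bézout identity 1·72 − 1·60 = 12. Containment (⊇): the Bézout identity exhibits 12 as an element of (60, 72), giving (12) ⊆ (60, 72). Containment (⊆): since 12 | 60 and 12 | 72 (60 = 12·5, 72 = 12·6), every Z-linear combination of 60 and 72 is divisible by 12, so (60, 72) ⊆ (12). Therefore (60, 72) = (12), d = 12.

Final answer: (60, 72) = (12); d = 12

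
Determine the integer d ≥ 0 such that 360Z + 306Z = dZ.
In the PID Z, (a, b) is generated by gcd(a, b). Compute gcd(360, 306) with the extended Euclidean algorithm, tracking rows (r, s, t) with s·360 + t·306 = r:
  row A: (360, 1, 0)   [1·360 + 0·306 = 360]
  row B: (306, 0, 1)   [0·360 + 1·306 = 306]
  360 = 1·306 + 54   → row C = row A − 1·row B = (54, 1, −1)   [check: 1·360 − 1·306 = 54]
  306 = 5·54 + 36   → row D = row B − 5·row C = (36, −5, 6)   [check: −5·360 + 6·306 = 36]
  54 = 1·36 + 18   → row E = row C − 1·row D = (18, 6, −7)   [check: 6·360 − 7·306 = 18]
  36 = 2·18 + 0   → remainder 0, stop. gcd = 18 (last nonzero row E).
So gcd(360, 306) = 18, with Bézout identity 6·360 − 7·306 = 18. Containment (⊇): the Bézout identity exhibits 18 as an element of (360, 306), giving (18) ⊆ (360, 306). Containment (⊆): since 18 | 360 and 18 | 306 (360 = 18·20, 306 = 18·17), every Z-linear combination of 360 and 306 is divisible by 18, so (360, 306) ⊆ (18). Therefore (360, 306) = (18), d = 18.

Final answer: (360, 306) = (18); d = 18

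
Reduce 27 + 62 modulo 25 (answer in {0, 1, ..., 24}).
14

Reduce the summands first: 27 ≡ 2, 62 ≡ 12 (mod 25), so 27 + 62 ≡ 2 + 12 (mod 25). 2 + 12 = 14; 14 = 0·25 + 14, so (27 + 62) mod 25 = 14.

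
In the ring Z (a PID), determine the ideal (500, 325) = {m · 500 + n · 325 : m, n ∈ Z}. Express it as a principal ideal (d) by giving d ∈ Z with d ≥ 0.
(500, 325) = (25); d = 25

In the PID Z, (a, b) is generated by gcd(a, b). Compute gcd(500, 325) with the extended Euclidean algorithm, tracking rows (r, s, t) with s·500 + t·325 = r:
  row A: (500, 1, 0)   [1·500 + 0·325 = 500]
  row B: (325, 0, 1)   [0·500 + 1·325 = 325]
  500 = 1·325 + 175   → row C = row A − 1·row B = (175, 1, −1)   [check: 1·500 − 1·325 = 175]
  325 = 1·175 + 150   → row D = row B − 1·row C = (150, −1, 2)   [check: −1·500 + 2·325 = 150]
  175 = 1·150 + 25   → row E = row C − 1·row D = (25, 2, −3)   [check: 2·500 − 3·325 = 25]
  150 = 6·25 + 0   → remainder 0, stop. gcd = 25 (last nonzero row E).
So gcd(500, 325) = 25, with Bézout identity 2·500 − 3·325 = 25. Containment (⊇): the Bézout identity exhibits 25 as an element of (500, 325), giving (25) ⊆ (500, 325). Containment (⊆): since 25 | 500 and 25 | 325 (500 = 25·20, 325 = 25·13), every Z-linear combination of 500 and 325 is divisible by 25, so (500, 325) ⊆ (25). Therefore (500, 325) = (25), d = 25.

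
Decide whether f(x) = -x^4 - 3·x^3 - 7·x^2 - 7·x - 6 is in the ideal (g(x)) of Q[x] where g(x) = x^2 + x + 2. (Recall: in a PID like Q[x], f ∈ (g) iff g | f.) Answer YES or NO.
YES

In Q[x] the ideal (g) consists of all multiples of g, so f ∈ (g) iff g | f, i.e. iff the remainder of f on division by g is 0. Divide f by g (g is monic, so eliminate the leading term of the running remainder at each step):
  leading term -x^4: subtract (-x^2)·g(x) = -x^4 - x^3 - 2·x^2, leaving -2·x^3 - 5·x^2 - 7·x - 6
  leading term -2·x^3: subtract (-2·x)·g(x) = -2·x^3 - 2·x^2 - 4·x, leaving -3·x^2 - 3·x - 6
  leading term -3·x^2: subtract (-3)·g(x) = -3·x^2 - 3·x - 6, leaving 0
The remainder is 0, so f(x) = g(x) · h(x) with h(x) = -x^2 - 2·x - 3. Hence g | f, i.e. f ∈ (g).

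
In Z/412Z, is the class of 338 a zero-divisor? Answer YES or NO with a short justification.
gcd(338, 412) = 2 > 1, so 338 is not a unit in Z/412Z. In Z/nZ every nonzero non-unit is a zero-divisor: explicitly, take b = 412/gcd = 206 ≠ 0 (mod 412); then 338·206 = 69628 = 169·412, i.e. 338·206 ≡ 0 (mod 412). So 338 is a zero-divisor.

Final answer: YES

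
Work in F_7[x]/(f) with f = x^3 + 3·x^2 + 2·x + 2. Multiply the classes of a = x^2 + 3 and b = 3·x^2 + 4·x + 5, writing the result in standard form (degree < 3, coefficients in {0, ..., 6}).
a · b ≡ 2·x^2 + 2·x + 4 (mod f(x))

Multiply as integer polynomials: a · b = 3·x^4 + 4·x^3 + 14·x^2 + 12·x + 15. Reducing coefficients mod 7: a · b ≡ 3·x^4 + 4·x^3 + 5·x + 1. Now divide by f(x) = x^3 + 3·x^2 + 2·x + 2 in F_7[x], eliminating the leading term at each step:
  leading term 3·x^4: subtract (3·x)·f(x) = 3·x^4 + 2·x^3 + 6·x^2 + 6·x, leaving 2·x^3 + x^2 + 6·x + 1 (coefficients mod 7)
  leading term 2·x^3: subtract (2)·f(x) = 2·x^3 + 6·x^2 + 4·x + 4, leaving 2·x^2 + 2·x + 4 (coefficients mod 7)
The degree is now < 3, so this is the remainder. Hence a · b ≡ 2·x^2 + 2·x + 4 in F_7[x]/(f).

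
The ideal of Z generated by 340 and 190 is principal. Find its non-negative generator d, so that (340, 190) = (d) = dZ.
(340, 190) = (10); d = 10

In the PID Z, (a, b) is generated by gcd(a, b). Compute gcd(340, 190) with the extended Euclidean algorithm, tracking rows (r, s, t) with s·340 + t·190 = r:
  row A: (340, 1, 0)   [1·340 + 0·190 = 340]
  row B: (190, 0, 1)   [0·340 + 1·190 = 190]
  340 = 1·190 + 150   → row C = row A − 1·row B = (150, 1, −1)   [check: 1·340 − 1·190 = 150]
  190 = 1·150 + 40   → row D = row B − 1·row C = (40, −1, 2)   [check: −1·340 + 2·190 = 40]
  150 = 3·40 + 30   → row E = row C − 3·row D = (30, 4, −7)   [check: 4·340 − 7·190 = 30]
  40 = 1·30 + 10   → row F = row D − 1·row E = (10, −5, 9)   [check: −5·340 + 9·190 = 10]
  30 = 3·10 + 0   → remainder 0, stop. gcd = 10 (last nonzero row F).
So gcd(340, 190) = 10, with Bézout identity −5·340 + 9·190 = 10. Containment (⊇): the Bézout identity exhibits 10 as an element of (340, 190), giving (10) ⊆ (340, 190). Containment (⊆): since 10 | 340 and 10 | 190 (340 = 10·34, 190 = 10·19), every Z-linear combination of 340 and 190 is divisible by 10, so (340, 190) ⊆ (10). Therefore (340, 190) = (10), d = 10.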